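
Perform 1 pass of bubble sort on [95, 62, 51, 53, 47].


Initial: [95, 62, 51, 53, 47]
Pass 1: [62, 51, 53, 47, 95] (4 swaps)

After 1 pass: [62, 51, 53, 47, 95]


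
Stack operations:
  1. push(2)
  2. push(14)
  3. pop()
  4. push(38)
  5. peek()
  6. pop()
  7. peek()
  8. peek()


push(2) -> [2]
push(14) -> [2, 14]
pop()->14, [2]
push(38) -> [2, 38]
peek()->38
pop()->38, [2]
peek()->2
peek()->2

Final stack: [2]


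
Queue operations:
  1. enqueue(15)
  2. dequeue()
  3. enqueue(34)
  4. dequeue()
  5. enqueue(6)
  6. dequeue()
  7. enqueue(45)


enqueue(15) -> [15]
dequeue()->15, []
enqueue(34) -> [34]
dequeue()->34, []
enqueue(6) -> [6]
dequeue()->6, []
enqueue(45) -> [45]

Final queue: [45]


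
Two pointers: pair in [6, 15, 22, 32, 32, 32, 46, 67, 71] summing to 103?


lo=0(6)+hi=8(71)=77
lo=1(15)+hi=8(71)=86
lo=2(22)+hi=8(71)=93
lo=3(32)+hi=8(71)=103

Yes: 32+71=103


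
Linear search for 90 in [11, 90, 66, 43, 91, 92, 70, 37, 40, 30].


i=0: 11!=90
i=1: 90==90 found!

Found at 1, 2 comps


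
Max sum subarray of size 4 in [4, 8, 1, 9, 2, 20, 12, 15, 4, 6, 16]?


[0:4]: 22
[1:5]: 20
[2:6]: 32
[3:7]: 43
[4:8]: 49
[5:9]: 51
[6:10]: 37
[7:11]: 41

Max: 51 at [5:9]


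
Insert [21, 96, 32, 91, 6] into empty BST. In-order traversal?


Insert 21: root
Insert 96: R from 21
Insert 32: R from 21 -> L from 96
Insert 91: R from 21 -> L from 96 -> R from 32
Insert 6: L from 21

In-order: [6, 21, 32, 91, 96]


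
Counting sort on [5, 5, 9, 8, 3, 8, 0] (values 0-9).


Input: [5, 5, 9, 8, 3, 8, 0]
Counts: [1, 0, 0, 1, 0, 2, 0, 0, 2, 1]

Sorted: [0, 3, 5, 5, 8, 8, 9]


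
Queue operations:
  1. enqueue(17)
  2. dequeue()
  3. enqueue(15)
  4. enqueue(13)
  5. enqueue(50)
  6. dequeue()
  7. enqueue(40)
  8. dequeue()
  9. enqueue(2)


enqueue(17) -> [17]
dequeue()->17, []
enqueue(15) -> [15]
enqueue(13) -> [15, 13]
enqueue(50) -> [15, 13, 50]
dequeue()->15, [13, 50]
enqueue(40) -> [13, 50, 40]
dequeue()->13, [50, 40]
enqueue(2) -> [50, 40, 2]

Final queue: [50, 40, 2]


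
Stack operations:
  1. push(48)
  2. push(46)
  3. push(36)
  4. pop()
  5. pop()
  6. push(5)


push(48) -> [48]
push(46) -> [48, 46]
push(36) -> [48, 46, 36]
pop()->36, [48, 46]
pop()->46, [48]
push(5) -> [48, 5]

Final stack: [48, 5]


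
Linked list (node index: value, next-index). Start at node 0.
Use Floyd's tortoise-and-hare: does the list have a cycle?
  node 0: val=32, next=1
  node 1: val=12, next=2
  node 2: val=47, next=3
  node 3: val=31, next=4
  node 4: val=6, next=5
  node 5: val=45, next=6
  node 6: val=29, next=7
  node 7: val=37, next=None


Floyd's tortoise (slow, +1) and hare (fast, +2):
  init: slow=0, fast=0
  step 1: slow=1, fast=2
  step 2: slow=2, fast=4
  step 3: slow=3, fast=6
  step 4: fast 6->7->None, no cycle

Cycle: no


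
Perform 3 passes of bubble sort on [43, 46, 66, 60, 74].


Initial: [43, 46, 66, 60, 74]
Pass 1: [43, 46, 60, 66, 74] (1 swaps)
Pass 2: [43, 46, 60, 66, 74] (0 swaps)
Pass 3: [43, 46, 60, 66, 74] (0 swaps)

After 3 passes: [43, 46, 60, 66, 74]


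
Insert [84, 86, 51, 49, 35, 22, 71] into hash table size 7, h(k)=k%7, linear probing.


Insert 84: h=0 -> slot 0
Insert 86: h=2 -> slot 2
Insert 51: h=2, 1 probes -> slot 3
Insert 49: h=0, 1 probes -> slot 1
Insert 35: h=0, 4 probes -> slot 4
Insert 22: h=1, 4 probes -> slot 5
Insert 71: h=1, 5 probes -> slot 6

Table: [84, 49, 86, 51, 35, 22, 71]


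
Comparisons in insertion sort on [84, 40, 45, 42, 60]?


Algorithm: insertion sort
Input: [84, 40, 45, 42, 60]
Sorted: [40, 42, 45, 60, 84]

8


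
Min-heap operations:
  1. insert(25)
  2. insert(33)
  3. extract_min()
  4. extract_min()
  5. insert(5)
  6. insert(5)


insert(25) -> [25]
insert(33) -> [25, 33]
extract_min()->25, [33]
extract_min()->33, []
insert(5) -> [5]
insert(5) -> [5, 5]

Final heap: [5, 5]


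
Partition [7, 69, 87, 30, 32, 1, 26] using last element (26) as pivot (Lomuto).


Pivot: 26
  7 <= 26: advance i (no swap)
  1 <= 26: swap -> [7, 1, 87, 30, 32, 69, 26]
Place pivot at 2: [7, 1, 26, 30, 32, 69, 87]

Partitioned: [7, 1, 26, 30, 32, 69, 87]


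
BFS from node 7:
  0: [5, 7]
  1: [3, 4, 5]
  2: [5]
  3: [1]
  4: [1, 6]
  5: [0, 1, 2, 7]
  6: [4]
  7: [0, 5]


Visit 7, enqueue [0, 5]
Visit 0, enqueue []
Visit 5, enqueue [1, 2]
Visit 1, enqueue [3, 4]
Visit 2, enqueue []
Visit 3, enqueue []
Visit 4, enqueue [6]
Visit 6, enqueue []

BFS order: [7, 0, 5, 1, 2, 3, 4, 6]


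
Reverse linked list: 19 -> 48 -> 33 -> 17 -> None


Step 1: curr=19, set curr.next=prev(None) | reversed so far: 19
Step 2: curr=48, set curr.next=prev(19) | reversed so far: 48 -> 19
Step 3: curr=33, set curr.next=prev(48) | reversed so far: 33 -> 48 -> 19
Step 4: curr=17, set curr.next=prev(33) | reversed so far: 17 -> 33 -> 48 -> 19

17 -> 33 -> 48 -> 19 -> None


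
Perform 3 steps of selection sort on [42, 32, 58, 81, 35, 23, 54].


Initial: [42, 32, 58, 81, 35, 23, 54]
Step 1: min=23 at 5
  Swap: [23, 32, 58, 81, 35, 42, 54]
Step 2: min=32 at 1
  Swap: [23, 32, 58, 81, 35, 42, 54]
Step 3: min=35 at 4
  Swap: [23, 32, 35, 81, 58, 42, 54]

After 3 steps: [23, 32, 35, 81, 58, 42, 54]


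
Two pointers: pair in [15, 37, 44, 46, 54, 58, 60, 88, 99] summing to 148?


lo=0(15)+hi=8(99)=114
lo=1(37)+hi=8(99)=136
lo=2(44)+hi=8(99)=143
lo=3(46)+hi=8(99)=145
lo=4(54)+hi=8(99)=153
lo=4(54)+hi=7(88)=142
lo=5(58)+hi=7(88)=146
lo=6(60)+hi=7(88)=148

Yes: 60+88=148


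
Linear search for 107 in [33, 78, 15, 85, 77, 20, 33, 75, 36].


i=0: 33!=107
i=1: 78!=107
i=2: 15!=107
i=3: 85!=107
i=4: 77!=107
i=5: 20!=107
i=6: 33!=107
i=7: 75!=107
i=8: 36!=107

Not found, 9 comps


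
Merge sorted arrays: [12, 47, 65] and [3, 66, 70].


Take 3 from B
Take 12 from A
Take 47 from A
Take 65 from A

Merged: [3, 12, 47, 65, 66, 70]


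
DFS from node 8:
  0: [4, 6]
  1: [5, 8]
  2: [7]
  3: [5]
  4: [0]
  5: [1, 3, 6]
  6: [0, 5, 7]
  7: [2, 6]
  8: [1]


Visit 8, push [1]
Visit 1, push [5]
Visit 5, push [6, 3]
Visit 3, push []
Visit 6, push [7, 0]
Visit 0, push [4]
Visit 4, push []
Visit 7, push [2]
Visit 2, push []

DFS order: [8, 1, 5, 3, 6, 0, 4, 7, 2]


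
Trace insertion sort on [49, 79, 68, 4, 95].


Initial: [49, 79, 68, 4, 95]
Insert 79: [49, 79, 68, 4, 95]
Insert 68: [49, 68, 79, 4, 95]
Insert 4: [4, 49, 68, 79, 95]
Insert 95: [4, 49, 68, 79, 95]

Sorted: [4, 49, 68, 79, 95]


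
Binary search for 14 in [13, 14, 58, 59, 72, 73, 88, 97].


Step 1: lo=0, hi=7, mid=3, val=59
Step 2: lo=0, hi=2, mid=1, val=14

Found at index 1


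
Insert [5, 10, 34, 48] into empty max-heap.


Insert 5: [5]
Insert 10: [10, 5]
Insert 34: [34, 5, 10]
Insert 48: [48, 34, 10, 5]

Final heap: [48, 34, 10, 5]


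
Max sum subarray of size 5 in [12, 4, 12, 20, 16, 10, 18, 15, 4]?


[0:5]: 64
[1:6]: 62
[2:7]: 76
[3:8]: 79
[4:9]: 63

Max: 79 at [3:8]


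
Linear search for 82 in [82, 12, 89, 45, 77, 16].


i=0: 82==82 found!

Found at 0, 1 comps


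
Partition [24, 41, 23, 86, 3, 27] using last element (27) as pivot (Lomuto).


Pivot: 27
  24 <= 27: advance i (no swap)
  23 <= 27: swap -> [24, 23, 41, 86, 3, 27]
  3 <= 27: swap -> [24, 23, 3, 86, 41, 27]
Place pivot at 3: [24, 23, 3, 27, 41, 86]

Partitioned: [24, 23, 3, 27, 41, 86]


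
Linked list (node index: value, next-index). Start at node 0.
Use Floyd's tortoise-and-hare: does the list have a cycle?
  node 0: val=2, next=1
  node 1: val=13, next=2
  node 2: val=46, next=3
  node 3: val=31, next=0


Floyd's tortoise (slow, +1) and hare (fast, +2):
  init: slow=0, fast=0
  step 1: slow=1, fast=2
  step 2: slow=2, fast=0
  step 3: slow=3, fast=2
  step 4: slow=0, fast=0
  slow == fast at node 0: cycle detected

Cycle: yes


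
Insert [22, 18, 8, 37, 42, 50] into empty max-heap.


Insert 22: [22]
Insert 18: [22, 18]
Insert 8: [22, 18, 8]
Insert 37: [37, 22, 8, 18]
Insert 42: [42, 37, 8, 18, 22]
Insert 50: [50, 37, 42, 18, 22, 8]

Final heap: [50, 37, 42, 18, 22, 8]


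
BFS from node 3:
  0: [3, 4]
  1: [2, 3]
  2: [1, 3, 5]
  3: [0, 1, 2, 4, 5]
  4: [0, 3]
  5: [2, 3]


Visit 3, enqueue [0, 1, 2, 4, 5]
Visit 0, enqueue []
Visit 1, enqueue []
Visit 2, enqueue []
Visit 4, enqueue []
Visit 5, enqueue []

BFS order: [3, 0, 1, 2, 4, 5]


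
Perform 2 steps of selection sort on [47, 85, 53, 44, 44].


Initial: [47, 85, 53, 44, 44]
Step 1: min=44 at 3
  Swap: [44, 85, 53, 47, 44]
Step 2: min=44 at 4
  Swap: [44, 44, 53, 47, 85]

After 2 steps: [44, 44, 53, 47, 85]


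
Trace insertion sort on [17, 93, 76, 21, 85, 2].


Initial: [17, 93, 76, 21, 85, 2]
Insert 93: [17, 93, 76, 21, 85, 2]
Insert 76: [17, 76, 93, 21, 85, 2]
Insert 21: [17, 21, 76, 93, 85, 2]
Insert 85: [17, 21, 76, 85, 93, 2]
Insert 2: [2, 17, 21, 76, 85, 93]

Sorted: [2, 17, 21, 76, 85, 93]


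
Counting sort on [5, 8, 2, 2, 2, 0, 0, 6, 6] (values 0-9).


Input: [5, 8, 2, 2, 2, 0, 0, 6, 6]
Counts: [2, 0, 3, 0, 0, 1, 2, 0, 1, 0]

Sorted: [0, 0, 2, 2, 2, 5, 6, 6, 8]


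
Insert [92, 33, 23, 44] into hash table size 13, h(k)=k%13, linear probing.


Insert 92: h=1 -> slot 1
Insert 33: h=7 -> slot 7
Insert 23: h=10 -> slot 10
Insert 44: h=5 -> slot 5

Table: [None, 92, None, None, None, 44, None, 33, None, None, 23, None, None]


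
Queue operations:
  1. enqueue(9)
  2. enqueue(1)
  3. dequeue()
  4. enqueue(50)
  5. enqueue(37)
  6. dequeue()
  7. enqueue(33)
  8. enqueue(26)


enqueue(9) -> [9]
enqueue(1) -> [9, 1]
dequeue()->9, [1]
enqueue(50) -> [1, 50]
enqueue(37) -> [1, 50, 37]
dequeue()->1, [50, 37]
enqueue(33) -> [50, 37, 33]
enqueue(26) -> [50, 37, 33, 26]

Final queue: [50, 37, 33, 26]


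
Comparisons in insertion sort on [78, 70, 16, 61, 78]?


Algorithm: insertion sort
Input: [78, 70, 16, 61, 78]
Sorted: [16, 61, 70, 78, 78]

7


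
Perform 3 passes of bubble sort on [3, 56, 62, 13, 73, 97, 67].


Initial: [3, 56, 62, 13, 73, 97, 67]
Pass 1: [3, 56, 13, 62, 73, 67, 97] (2 swaps)
Pass 2: [3, 13, 56, 62, 67, 73, 97] (2 swaps)
Pass 3: [3, 13, 56, 62, 67, 73, 97] (0 swaps)

After 3 passes: [3, 13, 56, 62, 67, 73, 97]


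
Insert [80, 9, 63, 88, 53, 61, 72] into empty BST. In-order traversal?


Insert 80: root
Insert 9: L from 80
Insert 63: L from 80 -> R from 9
Insert 88: R from 80
Insert 53: L from 80 -> R from 9 -> L from 63
Insert 61: L from 80 -> R from 9 -> L from 63 -> R from 53
Insert 72: L from 80 -> R from 9 -> R from 63

In-order: [9, 53, 61, 63, 72, 80, 88]


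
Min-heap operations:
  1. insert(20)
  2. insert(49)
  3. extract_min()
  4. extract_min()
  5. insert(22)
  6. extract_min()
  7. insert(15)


insert(20) -> [20]
insert(49) -> [20, 49]
extract_min()->20, [49]
extract_min()->49, []
insert(22) -> [22]
extract_min()->22, []
insert(15) -> [15]

Final heap: [15]


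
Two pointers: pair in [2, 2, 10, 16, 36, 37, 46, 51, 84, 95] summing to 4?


lo=0(2)+hi=9(95)=97
lo=0(2)+hi=8(84)=86
lo=0(2)+hi=7(51)=53
lo=0(2)+hi=6(46)=48
lo=0(2)+hi=5(37)=39
lo=0(2)+hi=4(36)=38
lo=0(2)+hi=3(16)=18
lo=0(2)+hi=2(10)=12
lo=0(2)+hi=1(2)=4

Yes: 2+2=4


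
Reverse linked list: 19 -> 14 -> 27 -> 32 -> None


Step 1: curr=19, set curr.next=prev(None) | reversed so far: 19
Step 2: curr=14, set curr.next=prev(19) | reversed so far: 14 -> 19
Step 3: curr=27, set curr.next=prev(14) | reversed so far: 27 -> 14 -> 19
Step 4: curr=32, set curr.next=prev(27) | reversed so far: 32 -> 27 -> 14 -> 19

32 -> 27 -> 14 -> 19 -> None


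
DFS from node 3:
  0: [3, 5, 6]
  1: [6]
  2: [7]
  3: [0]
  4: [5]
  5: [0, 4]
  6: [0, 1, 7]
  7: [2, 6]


Visit 3, push [0]
Visit 0, push [6, 5]
Visit 5, push [4]
Visit 4, push []
Visit 6, push [7, 1]
Visit 1, push []
Visit 7, push [2]
Visit 2, push []

DFS order: [3, 0, 5, 4, 6, 1, 7, 2]


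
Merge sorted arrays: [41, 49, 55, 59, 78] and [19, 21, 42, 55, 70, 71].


Take 19 from B
Take 21 from B
Take 41 from A
Take 42 from B
Take 49 from A
Take 55 from A
Take 55 from B
Take 59 from A
Take 70 from B
Take 71 from B

Merged: [19, 21, 41, 42, 49, 55, 55, 59, 70, 71, 78]


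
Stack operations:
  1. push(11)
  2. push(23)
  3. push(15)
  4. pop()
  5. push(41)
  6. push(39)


push(11) -> [11]
push(23) -> [11, 23]
push(15) -> [11, 23, 15]
pop()->15, [11, 23]
push(41) -> [11, 23, 41]
push(39) -> [11, 23, 41, 39]

Final stack: [11, 23, 41, 39]


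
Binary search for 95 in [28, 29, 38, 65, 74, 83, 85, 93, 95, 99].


Step 1: lo=0, hi=9, mid=4, val=74
Step 2: lo=5, hi=9, mid=7, val=93
Step 3: lo=8, hi=9, mid=8, val=95

Found at index 8


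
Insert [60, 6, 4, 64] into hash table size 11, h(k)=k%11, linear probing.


Insert 60: h=5 -> slot 5
Insert 6: h=6 -> slot 6
Insert 4: h=4 -> slot 4
Insert 64: h=9 -> slot 9

Table: [None, None, None, None, 4, 60, 6, None, None, 64, None]


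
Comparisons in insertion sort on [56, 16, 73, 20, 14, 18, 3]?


Algorithm: insertion sort
Input: [56, 16, 73, 20, 14, 18, 3]
Sorted: [3, 14, 16, 18, 20, 56, 73]

19


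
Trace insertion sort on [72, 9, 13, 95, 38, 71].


Initial: [72, 9, 13, 95, 38, 71]
Insert 9: [9, 72, 13, 95, 38, 71]
Insert 13: [9, 13, 72, 95, 38, 71]
Insert 95: [9, 13, 72, 95, 38, 71]
Insert 38: [9, 13, 38, 72, 95, 71]
Insert 71: [9, 13, 38, 71, 72, 95]

Sorted: [9, 13, 38, 71, 72, 95]


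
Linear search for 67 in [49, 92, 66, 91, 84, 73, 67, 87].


i=0: 49!=67
i=1: 92!=67
i=2: 66!=67
i=3: 91!=67
i=4: 84!=67
i=5: 73!=67
i=6: 67==67 found!

Found at 6, 7 comps


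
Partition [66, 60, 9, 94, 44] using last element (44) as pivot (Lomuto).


Pivot: 44
  9 <= 44: swap -> [9, 60, 66, 94, 44]
Place pivot at 1: [9, 44, 66, 94, 60]

Partitioned: [9, 44, 66, 94, 60]


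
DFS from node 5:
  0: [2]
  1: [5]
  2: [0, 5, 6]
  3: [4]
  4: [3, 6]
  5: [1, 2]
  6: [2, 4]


Visit 5, push [2, 1]
Visit 1, push []
Visit 2, push [6, 0]
Visit 0, push []
Visit 6, push [4]
Visit 4, push [3]
Visit 3, push []

DFS order: [5, 1, 2, 0, 6, 4, 3]


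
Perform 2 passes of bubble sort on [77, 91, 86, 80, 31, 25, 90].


Initial: [77, 91, 86, 80, 31, 25, 90]
Pass 1: [77, 86, 80, 31, 25, 90, 91] (5 swaps)
Pass 2: [77, 80, 31, 25, 86, 90, 91] (3 swaps)

After 2 passes: [77, 80, 31, 25, 86, 90, 91]


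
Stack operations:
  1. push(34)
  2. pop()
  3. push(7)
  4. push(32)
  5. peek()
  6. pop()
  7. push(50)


push(34) -> [34]
pop()->34, []
push(7) -> [7]
push(32) -> [7, 32]
peek()->32
pop()->32, [7]
push(50) -> [7, 50]

Final stack: [7, 50]


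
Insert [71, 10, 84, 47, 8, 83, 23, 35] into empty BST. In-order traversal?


Insert 71: root
Insert 10: L from 71
Insert 84: R from 71
Insert 47: L from 71 -> R from 10
Insert 8: L from 71 -> L from 10
Insert 83: R from 71 -> L from 84
Insert 23: L from 71 -> R from 10 -> L from 47
Insert 35: L from 71 -> R from 10 -> L from 47 -> R from 23

In-order: [8, 10, 23, 35, 47, 71, 83, 84]


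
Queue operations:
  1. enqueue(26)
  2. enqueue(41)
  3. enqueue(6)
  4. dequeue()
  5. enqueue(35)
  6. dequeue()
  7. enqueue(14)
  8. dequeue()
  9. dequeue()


enqueue(26) -> [26]
enqueue(41) -> [26, 41]
enqueue(6) -> [26, 41, 6]
dequeue()->26, [41, 6]
enqueue(35) -> [41, 6, 35]
dequeue()->41, [6, 35]
enqueue(14) -> [6, 35, 14]
dequeue()->6, [35, 14]
dequeue()->35, [14]

Final queue: [14]


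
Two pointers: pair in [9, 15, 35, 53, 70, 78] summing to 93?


lo=0(9)+hi=5(78)=87
lo=1(15)+hi=5(78)=93

Yes: 15+78=93


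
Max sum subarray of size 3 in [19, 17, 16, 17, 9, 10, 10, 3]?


[0:3]: 52
[1:4]: 50
[2:5]: 42
[3:6]: 36
[4:7]: 29
[5:8]: 23

Max: 52 at [0:3]


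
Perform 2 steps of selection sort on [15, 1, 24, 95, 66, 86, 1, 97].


Initial: [15, 1, 24, 95, 66, 86, 1, 97]
Step 1: min=1 at 1
  Swap: [1, 15, 24, 95, 66, 86, 1, 97]
Step 2: min=1 at 6
  Swap: [1, 1, 24, 95, 66, 86, 15, 97]

After 2 steps: [1, 1, 24, 95, 66, 86, 15, 97]


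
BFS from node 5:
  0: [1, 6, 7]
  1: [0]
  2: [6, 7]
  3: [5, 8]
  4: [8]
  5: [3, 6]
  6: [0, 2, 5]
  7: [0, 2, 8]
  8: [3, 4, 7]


Visit 5, enqueue [3, 6]
Visit 3, enqueue [8]
Visit 6, enqueue [0, 2]
Visit 8, enqueue [4, 7]
Visit 0, enqueue [1]
Visit 2, enqueue []
Visit 4, enqueue []
Visit 7, enqueue []
Visit 1, enqueue []

BFS order: [5, 3, 6, 8, 0, 2, 4, 7, 1]


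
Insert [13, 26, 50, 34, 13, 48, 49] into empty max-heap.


Insert 13: [13]
Insert 26: [26, 13]
Insert 50: [50, 13, 26]
Insert 34: [50, 34, 26, 13]
Insert 13: [50, 34, 26, 13, 13]
Insert 48: [50, 34, 48, 13, 13, 26]
Insert 49: [50, 34, 49, 13, 13, 26, 48]

Final heap: [50, 34, 49, 13, 13, 26, 48]


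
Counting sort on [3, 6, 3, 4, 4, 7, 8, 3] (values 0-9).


Input: [3, 6, 3, 4, 4, 7, 8, 3]
Counts: [0, 0, 0, 3, 2, 0, 1, 1, 1, 0]

Sorted: [3, 3, 3, 4, 4, 6, 7, 8]


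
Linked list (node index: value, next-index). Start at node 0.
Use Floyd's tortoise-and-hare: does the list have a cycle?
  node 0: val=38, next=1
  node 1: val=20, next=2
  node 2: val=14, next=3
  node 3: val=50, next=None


Floyd's tortoise (slow, +1) and hare (fast, +2):
  init: slow=0, fast=0
  step 1: slow=1, fast=2
  step 2: fast 2->3->None, no cycle

Cycle: no


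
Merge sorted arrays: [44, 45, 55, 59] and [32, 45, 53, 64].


Take 32 from B
Take 44 from A
Take 45 from A
Take 45 from B
Take 53 from B
Take 55 from A
Take 59 from A

Merged: [32, 44, 45, 45, 53, 55, 59, 64]


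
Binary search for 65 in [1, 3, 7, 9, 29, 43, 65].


Step 1: lo=0, hi=6, mid=3, val=9
Step 2: lo=4, hi=6, mid=5, val=43
Step 3: lo=6, hi=6, mid=6, val=65

Found at index 6


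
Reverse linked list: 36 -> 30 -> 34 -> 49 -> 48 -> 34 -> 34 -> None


Step 1: curr=36, set curr.next=prev(None) | reversed so far: 36
Step 2: curr=30, set curr.next=prev(36) | reversed so far: 30 -> 36
Step 3: curr=34, set curr.next=prev(30) | reversed so far: 34 -> 30 -> 36
Step 4: curr=49, set curr.next=prev(34) | reversed so far: 49 -> 34 -> 30 -> 36
Step 5: curr=48, set curr.next=prev(49) | reversed so far: 48 -> 49 -> 34 -> 30 -> 36
Step 6: curr=34, set curr.next=prev(48) | reversed so far: 34 -> 48 -> 49 -> 34 -> 30 -> 36
Step 7: curr=34, set curr.next=prev(34) | reversed so far: 34 -> 34 -> 48 -> 49 -> 34 -> 30 -> 36

34 -> 34 -> 48 -> 49 -> 34 -> 30 -> 36 -> None


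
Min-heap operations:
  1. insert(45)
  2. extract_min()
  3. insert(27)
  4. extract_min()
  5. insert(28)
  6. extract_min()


insert(45) -> [45]
extract_min()->45, []
insert(27) -> [27]
extract_min()->27, []
insert(28) -> [28]
extract_min()->28, []

Final heap: []


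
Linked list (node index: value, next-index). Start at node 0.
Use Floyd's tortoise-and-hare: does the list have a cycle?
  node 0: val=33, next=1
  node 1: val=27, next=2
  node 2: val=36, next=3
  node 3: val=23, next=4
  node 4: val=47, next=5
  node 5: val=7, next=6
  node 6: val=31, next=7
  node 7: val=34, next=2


Floyd's tortoise (slow, +1) and hare (fast, +2):
  init: slow=0, fast=0
  step 1: slow=1, fast=2
  step 2: slow=2, fast=4
  step 3: slow=3, fast=6
  step 4: slow=4, fast=2
  step 5: slow=5, fast=4
  step 6: slow=6, fast=6
  slow == fast at node 6: cycle detected

Cycle: yes


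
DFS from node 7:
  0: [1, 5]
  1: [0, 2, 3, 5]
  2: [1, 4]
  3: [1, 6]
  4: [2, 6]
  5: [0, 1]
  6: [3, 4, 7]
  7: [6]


Visit 7, push [6]
Visit 6, push [4, 3]
Visit 3, push [1]
Visit 1, push [5, 2, 0]
Visit 0, push [5]
Visit 5, push []
Visit 2, push [4]
Visit 4, push []

DFS order: [7, 6, 3, 1, 0, 5, 2, 4]


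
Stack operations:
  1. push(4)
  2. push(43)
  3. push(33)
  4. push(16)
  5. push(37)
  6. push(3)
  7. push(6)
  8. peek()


push(4) -> [4]
push(43) -> [4, 43]
push(33) -> [4, 43, 33]
push(16) -> [4, 43, 33, 16]
push(37) -> [4, 43, 33, 16, 37]
push(3) -> [4, 43, 33, 16, 37, 3]
push(6) -> [4, 43, 33, 16, 37, 3, 6]
peek()->6

Final stack: [4, 43, 33, 16, 37, 3, 6]


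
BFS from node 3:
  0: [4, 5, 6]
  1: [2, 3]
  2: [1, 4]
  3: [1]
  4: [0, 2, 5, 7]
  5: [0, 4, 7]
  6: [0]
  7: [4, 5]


Visit 3, enqueue [1]
Visit 1, enqueue [2]
Visit 2, enqueue [4]
Visit 4, enqueue [0, 5, 7]
Visit 0, enqueue [6]
Visit 5, enqueue []
Visit 7, enqueue []
Visit 6, enqueue []

BFS order: [3, 1, 2, 4, 0, 5, 7, 6]


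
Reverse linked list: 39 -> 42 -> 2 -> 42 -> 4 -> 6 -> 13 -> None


Step 1: curr=39, set curr.next=prev(None) | reversed so far: 39
Step 2: curr=42, set curr.next=prev(39) | reversed so far: 42 -> 39
Step 3: curr=2, set curr.next=prev(42) | reversed so far: 2 -> 42 -> 39
Step 4: curr=42, set curr.next=prev(2) | reversed so far: 42 -> 2 -> 42 -> 39
Step 5: curr=4, set curr.next=prev(42) | reversed so far: 4 -> 42 -> 2 -> 42 -> 39
Step 6: curr=6, set curr.next=prev(4) | reversed so far: 6 -> 4 -> 42 -> 2 -> 42 -> 39
Step 7: curr=13, set curr.next=prev(6) | reversed so far: 13 -> 6 -> 4 -> 42 -> 2 -> 42 -> 39

13 -> 6 -> 4 -> 42 -> 2 -> 42 -> 39 -> None


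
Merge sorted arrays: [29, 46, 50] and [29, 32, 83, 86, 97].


Take 29 from A
Take 29 from B
Take 32 from B
Take 46 from A
Take 50 from A

Merged: [29, 29, 32, 46, 50, 83, 86, 97]


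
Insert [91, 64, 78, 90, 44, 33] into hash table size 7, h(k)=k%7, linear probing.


Insert 91: h=0 -> slot 0
Insert 64: h=1 -> slot 1
Insert 78: h=1, 1 probes -> slot 2
Insert 90: h=6 -> slot 6
Insert 44: h=2, 1 probes -> slot 3
Insert 33: h=5 -> slot 5

Table: [91, 64, 78, 44, None, 33, 90]


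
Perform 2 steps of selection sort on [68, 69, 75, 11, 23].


Initial: [68, 69, 75, 11, 23]
Step 1: min=11 at 3
  Swap: [11, 69, 75, 68, 23]
Step 2: min=23 at 4
  Swap: [11, 23, 75, 68, 69]

After 2 steps: [11, 23, 75, 68, 69]


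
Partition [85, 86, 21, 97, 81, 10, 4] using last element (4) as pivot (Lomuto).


Pivot: 4
Place pivot at 0: [4, 86, 21, 97, 81, 10, 85]

Partitioned: [4, 86, 21, 97, 81, 10, 85]


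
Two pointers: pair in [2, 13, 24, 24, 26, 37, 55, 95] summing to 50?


lo=0(2)+hi=7(95)=97
lo=0(2)+hi=6(55)=57
lo=0(2)+hi=5(37)=39
lo=1(13)+hi=5(37)=50

Yes: 13+37=50


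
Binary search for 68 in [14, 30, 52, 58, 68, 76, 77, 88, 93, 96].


Step 1: lo=0, hi=9, mid=4, val=68

Found at index 4


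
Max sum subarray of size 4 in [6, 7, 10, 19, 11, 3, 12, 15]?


[0:4]: 42
[1:5]: 47
[2:6]: 43
[3:7]: 45
[4:8]: 41

Max: 47 at [1:5]


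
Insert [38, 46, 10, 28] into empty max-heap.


Insert 38: [38]
Insert 46: [46, 38]
Insert 10: [46, 38, 10]
Insert 28: [46, 38, 10, 28]

Final heap: [46, 38, 10, 28]


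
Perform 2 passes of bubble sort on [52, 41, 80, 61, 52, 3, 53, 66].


Initial: [52, 41, 80, 61, 52, 3, 53, 66]
Pass 1: [41, 52, 61, 52, 3, 53, 66, 80] (6 swaps)
Pass 2: [41, 52, 52, 3, 53, 61, 66, 80] (3 swaps)

After 2 passes: [41, 52, 52, 3, 53, 61, 66, 80]


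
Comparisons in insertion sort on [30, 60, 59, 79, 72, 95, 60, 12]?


Algorithm: insertion sort
Input: [30, 60, 59, 79, 72, 95, 60, 12]
Sorted: [12, 30, 59, 60, 60, 72, 79, 95]

18


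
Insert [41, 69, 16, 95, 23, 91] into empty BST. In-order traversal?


Insert 41: root
Insert 69: R from 41
Insert 16: L from 41
Insert 95: R from 41 -> R from 69
Insert 23: L from 41 -> R from 16
Insert 91: R from 41 -> R from 69 -> L from 95

In-order: [16, 23, 41, 69, 91, 95]


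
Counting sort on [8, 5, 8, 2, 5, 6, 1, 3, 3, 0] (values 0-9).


Input: [8, 5, 8, 2, 5, 6, 1, 3, 3, 0]
Counts: [1, 1, 1, 2, 0, 2, 1, 0, 2, 0]

Sorted: [0, 1, 2, 3, 3, 5, 5, 6, 8, 8]


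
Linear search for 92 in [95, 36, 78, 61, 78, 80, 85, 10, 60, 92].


i=0: 95!=92
i=1: 36!=92
i=2: 78!=92
i=3: 61!=92
i=4: 78!=92
i=5: 80!=92
i=6: 85!=92
i=7: 10!=92
i=8: 60!=92
i=9: 92==92 found!

Found at 9, 10 comps


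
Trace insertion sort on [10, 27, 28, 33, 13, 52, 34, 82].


Initial: [10, 27, 28, 33, 13, 52, 34, 82]
Insert 27: [10, 27, 28, 33, 13, 52, 34, 82]
Insert 28: [10, 27, 28, 33, 13, 52, 34, 82]
Insert 33: [10, 27, 28, 33, 13, 52, 34, 82]
Insert 13: [10, 13, 27, 28, 33, 52, 34, 82]
Insert 52: [10, 13, 27, 28, 33, 52, 34, 82]
Insert 34: [10, 13, 27, 28, 33, 34, 52, 82]
Insert 82: [10, 13, 27, 28, 33, 34, 52, 82]

Sorted: [10, 13, 27, 28, 33, 34, 52, 82]


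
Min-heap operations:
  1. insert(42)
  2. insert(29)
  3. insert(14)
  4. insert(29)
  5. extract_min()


insert(42) -> [42]
insert(29) -> [29, 42]
insert(14) -> [14, 42, 29]
insert(29) -> [14, 29, 29, 42]
extract_min()->14, [29, 29, 42]

Final heap: [29, 29, 42]


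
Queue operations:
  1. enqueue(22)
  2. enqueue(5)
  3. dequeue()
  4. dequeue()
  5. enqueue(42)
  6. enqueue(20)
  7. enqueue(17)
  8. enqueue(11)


enqueue(22) -> [22]
enqueue(5) -> [22, 5]
dequeue()->22, [5]
dequeue()->5, []
enqueue(42) -> [42]
enqueue(20) -> [42, 20]
enqueue(17) -> [42, 20, 17]
enqueue(11) -> [42, 20, 17, 11]

Final queue: [42, 20, 17, 11]


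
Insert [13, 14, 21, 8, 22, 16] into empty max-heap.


Insert 13: [13]
Insert 14: [14, 13]
Insert 21: [21, 13, 14]
Insert 8: [21, 13, 14, 8]
Insert 22: [22, 21, 14, 8, 13]
Insert 16: [22, 21, 16, 8, 13, 14]

Final heap: [22, 21, 16, 8, 13, 14]


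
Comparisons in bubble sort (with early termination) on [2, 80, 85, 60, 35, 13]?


Algorithm: bubble sort (with early termination)
Input: [2, 80, 85, 60, 35, 13]
Sorted: [2, 13, 35, 60, 80, 85]

15


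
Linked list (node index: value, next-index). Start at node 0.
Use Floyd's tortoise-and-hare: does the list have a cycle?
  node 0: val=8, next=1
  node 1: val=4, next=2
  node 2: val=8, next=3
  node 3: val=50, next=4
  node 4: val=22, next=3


Floyd's tortoise (slow, +1) and hare (fast, +2):
  init: slow=0, fast=0
  step 1: slow=1, fast=2
  step 2: slow=2, fast=4
  step 3: slow=3, fast=4
  step 4: slow=4, fast=4
  slow == fast at node 4: cycle detected

Cycle: yes


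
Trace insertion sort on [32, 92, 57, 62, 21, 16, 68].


Initial: [32, 92, 57, 62, 21, 16, 68]
Insert 92: [32, 92, 57, 62, 21, 16, 68]
Insert 57: [32, 57, 92, 62, 21, 16, 68]
Insert 62: [32, 57, 62, 92, 21, 16, 68]
Insert 21: [21, 32, 57, 62, 92, 16, 68]
Insert 16: [16, 21, 32, 57, 62, 92, 68]
Insert 68: [16, 21, 32, 57, 62, 68, 92]

Sorted: [16, 21, 32, 57, 62, 68, 92]


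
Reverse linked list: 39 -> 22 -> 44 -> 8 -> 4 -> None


Step 1: curr=39, set curr.next=prev(None) | reversed so far: 39
Step 2: curr=22, set curr.next=prev(39) | reversed so far: 22 -> 39
Step 3: curr=44, set curr.next=prev(22) | reversed so far: 44 -> 22 -> 39
Step 4: curr=8, set curr.next=prev(44) | reversed so far: 8 -> 44 -> 22 -> 39
Step 5: curr=4, set curr.next=prev(8) | reversed so far: 4 -> 8 -> 44 -> 22 -> 39

4 -> 8 -> 44 -> 22 -> 39 -> None


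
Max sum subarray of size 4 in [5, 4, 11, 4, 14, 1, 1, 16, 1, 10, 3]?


[0:4]: 24
[1:5]: 33
[2:6]: 30
[3:7]: 20
[4:8]: 32
[5:9]: 19
[6:10]: 28
[7:11]: 30

Max: 33 at [1:5]


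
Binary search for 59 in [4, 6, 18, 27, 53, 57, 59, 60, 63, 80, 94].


Step 1: lo=0, hi=10, mid=5, val=57
Step 2: lo=6, hi=10, mid=8, val=63
Step 3: lo=6, hi=7, mid=6, val=59

Found at index 6


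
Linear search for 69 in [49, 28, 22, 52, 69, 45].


i=0: 49!=69
i=1: 28!=69
i=2: 22!=69
i=3: 52!=69
i=4: 69==69 found!

Found at 4, 5 comps


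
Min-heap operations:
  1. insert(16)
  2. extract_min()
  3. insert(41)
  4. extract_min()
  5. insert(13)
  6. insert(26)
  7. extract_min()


insert(16) -> [16]
extract_min()->16, []
insert(41) -> [41]
extract_min()->41, []
insert(13) -> [13]
insert(26) -> [13, 26]
extract_min()->13, [26]

Final heap: [26]


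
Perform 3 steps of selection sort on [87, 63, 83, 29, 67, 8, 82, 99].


Initial: [87, 63, 83, 29, 67, 8, 82, 99]
Step 1: min=8 at 5
  Swap: [8, 63, 83, 29, 67, 87, 82, 99]
Step 2: min=29 at 3
  Swap: [8, 29, 83, 63, 67, 87, 82, 99]
Step 3: min=63 at 3
  Swap: [8, 29, 63, 83, 67, 87, 82, 99]

After 3 steps: [8, 29, 63, 83, 67, 87, 82, 99]


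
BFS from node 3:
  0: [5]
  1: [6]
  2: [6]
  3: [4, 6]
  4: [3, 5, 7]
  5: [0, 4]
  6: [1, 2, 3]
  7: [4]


Visit 3, enqueue [4, 6]
Visit 4, enqueue [5, 7]
Visit 6, enqueue [1, 2]
Visit 5, enqueue [0]
Visit 7, enqueue []
Visit 1, enqueue []
Visit 2, enqueue []
Visit 0, enqueue []

BFS order: [3, 4, 6, 5, 7, 1, 2, 0]


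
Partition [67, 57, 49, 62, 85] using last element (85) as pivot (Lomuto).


Pivot: 85
  67 <= 85: advance i (no swap)
  57 <= 85: advance i (no swap)
  49 <= 85: advance i (no swap)
  62 <= 85: advance i (no swap)
Place pivot at 4: [67, 57, 49, 62, 85]

Partitioned: [67, 57, 49, 62, 85]


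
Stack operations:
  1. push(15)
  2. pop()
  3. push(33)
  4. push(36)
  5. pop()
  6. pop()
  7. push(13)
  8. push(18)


push(15) -> [15]
pop()->15, []
push(33) -> [33]
push(36) -> [33, 36]
pop()->36, [33]
pop()->33, []
push(13) -> [13]
push(18) -> [13, 18]

Final stack: [13, 18]


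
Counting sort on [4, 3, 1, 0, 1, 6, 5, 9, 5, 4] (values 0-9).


Input: [4, 3, 1, 0, 1, 6, 5, 9, 5, 4]
Counts: [1, 2, 0, 1, 2, 2, 1, 0, 0, 1]

Sorted: [0, 1, 1, 3, 4, 4, 5, 5, 6, 9]


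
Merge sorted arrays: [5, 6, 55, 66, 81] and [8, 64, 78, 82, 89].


Take 5 from A
Take 6 from A
Take 8 from B
Take 55 from A
Take 64 from B
Take 66 from A
Take 78 from B
Take 81 from A

Merged: [5, 6, 8, 55, 64, 66, 78, 81, 82, 89]


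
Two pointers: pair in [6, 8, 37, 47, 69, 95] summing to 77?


lo=0(6)+hi=5(95)=101
lo=0(6)+hi=4(69)=75
lo=1(8)+hi=4(69)=77

Yes: 8+69=77


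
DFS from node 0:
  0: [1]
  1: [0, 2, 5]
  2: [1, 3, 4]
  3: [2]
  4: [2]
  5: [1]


Visit 0, push [1]
Visit 1, push [5, 2]
Visit 2, push [4, 3]
Visit 3, push []
Visit 4, push []
Visit 5, push []

DFS order: [0, 1, 2, 3, 4, 5]


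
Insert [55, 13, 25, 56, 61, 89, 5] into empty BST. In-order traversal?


Insert 55: root
Insert 13: L from 55
Insert 25: L from 55 -> R from 13
Insert 56: R from 55
Insert 61: R from 55 -> R from 56
Insert 89: R from 55 -> R from 56 -> R from 61
Insert 5: L from 55 -> L from 13

In-order: [5, 13, 25, 55, 56, 61, 89]


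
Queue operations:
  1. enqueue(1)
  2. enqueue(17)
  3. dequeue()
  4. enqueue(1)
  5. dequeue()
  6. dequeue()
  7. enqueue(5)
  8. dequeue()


enqueue(1) -> [1]
enqueue(17) -> [1, 17]
dequeue()->1, [17]
enqueue(1) -> [17, 1]
dequeue()->17, [1]
dequeue()->1, []
enqueue(5) -> [5]
dequeue()->5, []

Final queue: []


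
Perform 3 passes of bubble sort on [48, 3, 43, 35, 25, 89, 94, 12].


Initial: [48, 3, 43, 35, 25, 89, 94, 12]
Pass 1: [3, 43, 35, 25, 48, 89, 12, 94] (5 swaps)
Pass 2: [3, 35, 25, 43, 48, 12, 89, 94] (3 swaps)
Pass 3: [3, 25, 35, 43, 12, 48, 89, 94] (2 swaps)

After 3 passes: [3, 25, 35, 43, 12, 48, 89, 94]


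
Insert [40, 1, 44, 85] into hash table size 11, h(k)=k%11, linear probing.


Insert 40: h=7 -> slot 7
Insert 1: h=1 -> slot 1
Insert 44: h=0 -> slot 0
Insert 85: h=8 -> slot 8

Table: [44, 1, None, None, None, None, None, 40, 85, None, None]


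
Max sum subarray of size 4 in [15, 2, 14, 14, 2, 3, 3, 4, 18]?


[0:4]: 45
[1:5]: 32
[2:6]: 33
[3:7]: 22
[4:8]: 12
[5:9]: 28

Max: 45 at [0:4]


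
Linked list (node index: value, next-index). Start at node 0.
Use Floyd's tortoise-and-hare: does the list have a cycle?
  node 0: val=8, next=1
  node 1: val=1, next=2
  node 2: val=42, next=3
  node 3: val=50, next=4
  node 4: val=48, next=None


Floyd's tortoise (slow, +1) and hare (fast, +2):
  init: slow=0, fast=0
  step 1: slow=1, fast=2
  step 2: slow=2, fast=4
  step 3: fast -> None, no cycle

Cycle: no


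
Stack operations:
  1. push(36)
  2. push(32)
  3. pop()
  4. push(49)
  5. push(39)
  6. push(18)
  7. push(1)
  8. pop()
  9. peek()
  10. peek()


push(36) -> [36]
push(32) -> [36, 32]
pop()->32, [36]
push(49) -> [36, 49]
push(39) -> [36, 49, 39]
push(18) -> [36, 49, 39, 18]
push(1) -> [36, 49, 39, 18, 1]
pop()->1, [36, 49, 39, 18]
peek()->18
peek()->18

Final stack: [36, 49, 39, 18]


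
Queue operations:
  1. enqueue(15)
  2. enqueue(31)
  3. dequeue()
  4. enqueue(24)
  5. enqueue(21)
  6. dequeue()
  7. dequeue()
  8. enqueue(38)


enqueue(15) -> [15]
enqueue(31) -> [15, 31]
dequeue()->15, [31]
enqueue(24) -> [31, 24]
enqueue(21) -> [31, 24, 21]
dequeue()->31, [24, 21]
dequeue()->24, [21]
enqueue(38) -> [21, 38]

Final queue: [21, 38]


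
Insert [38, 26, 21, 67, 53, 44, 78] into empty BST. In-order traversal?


Insert 38: root
Insert 26: L from 38
Insert 21: L from 38 -> L from 26
Insert 67: R from 38
Insert 53: R from 38 -> L from 67
Insert 44: R from 38 -> L from 67 -> L from 53
Insert 78: R from 38 -> R from 67

In-order: [21, 26, 38, 44, 53, 67, 78]


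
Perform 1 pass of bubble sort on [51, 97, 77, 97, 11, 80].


Initial: [51, 97, 77, 97, 11, 80]
Pass 1: [51, 77, 97, 11, 80, 97] (3 swaps)

After 1 pass: [51, 77, 97, 11, 80, 97]


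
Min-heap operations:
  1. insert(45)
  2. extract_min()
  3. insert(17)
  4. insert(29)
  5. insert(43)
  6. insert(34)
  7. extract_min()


insert(45) -> [45]
extract_min()->45, []
insert(17) -> [17]
insert(29) -> [17, 29]
insert(43) -> [17, 29, 43]
insert(34) -> [17, 29, 43, 34]
extract_min()->17, [29, 34, 43]

Final heap: [29, 34, 43]


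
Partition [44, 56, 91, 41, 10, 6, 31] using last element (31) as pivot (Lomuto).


Pivot: 31
  10 <= 31: swap -> [10, 56, 91, 41, 44, 6, 31]
  6 <= 31: swap -> [10, 6, 91, 41, 44, 56, 31]
Place pivot at 2: [10, 6, 31, 41, 44, 56, 91]

Partitioned: [10, 6, 31, 41, 44, 56, 91]


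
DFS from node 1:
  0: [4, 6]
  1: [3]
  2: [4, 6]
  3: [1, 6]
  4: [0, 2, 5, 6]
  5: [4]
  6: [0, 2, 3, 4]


Visit 1, push [3]
Visit 3, push [6]
Visit 6, push [4, 2, 0]
Visit 0, push [4]
Visit 4, push [5, 2]
Visit 2, push []
Visit 5, push []

DFS order: [1, 3, 6, 0, 4, 2, 5]


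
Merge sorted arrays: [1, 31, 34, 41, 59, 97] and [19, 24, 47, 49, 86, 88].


Take 1 from A
Take 19 from B
Take 24 from B
Take 31 from A
Take 34 from A
Take 41 from A
Take 47 from B
Take 49 from B
Take 59 from A
Take 86 from B
Take 88 from B

Merged: [1, 19, 24, 31, 34, 41, 47, 49, 59, 86, 88, 97]


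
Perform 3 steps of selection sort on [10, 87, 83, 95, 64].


Initial: [10, 87, 83, 95, 64]
Step 1: min=10 at 0
  Swap: [10, 87, 83, 95, 64]
Step 2: min=64 at 4
  Swap: [10, 64, 83, 95, 87]
Step 3: min=83 at 2
  Swap: [10, 64, 83, 95, 87]

After 3 steps: [10, 64, 83, 95, 87]


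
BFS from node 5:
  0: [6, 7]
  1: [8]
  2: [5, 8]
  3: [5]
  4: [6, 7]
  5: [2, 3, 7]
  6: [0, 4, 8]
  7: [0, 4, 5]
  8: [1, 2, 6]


Visit 5, enqueue [2, 3, 7]
Visit 2, enqueue [8]
Visit 3, enqueue []
Visit 7, enqueue [0, 4]
Visit 8, enqueue [1, 6]
Visit 0, enqueue []
Visit 4, enqueue []
Visit 1, enqueue []
Visit 6, enqueue []

BFS order: [5, 2, 3, 7, 8, 0, 4, 1, 6]


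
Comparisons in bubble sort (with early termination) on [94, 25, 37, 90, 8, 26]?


Algorithm: bubble sort (with early termination)
Input: [94, 25, 37, 90, 8, 26]
Sorted: [8, 25, 26, 37, 90, 94]

15


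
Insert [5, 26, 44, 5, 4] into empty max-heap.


Insert 5: [5]
Insert 26: [26, 5]
Insert 44: [44, 5, 26]
Insert 5: [44, 5, 26, 5]
Insert 4: [44, 5, 26, 5, 4]

Final heap: [44, 5, 26, 5, 4]


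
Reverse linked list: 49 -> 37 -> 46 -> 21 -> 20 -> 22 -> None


Step 1: curr=49, set curr.next=prev(None) | reversed so far: 49
Step 2: curr=37, set curr.next=prev(49) | reversed so far: 37 -> 49
Step 3: curr=46, set curr.next=prev(37) | reversed so far: 46 -> 37 -> 49
Step 4: curr=21, set curr.next=prev(46) | reversed so far: 21 -> 46 -> 37 -> 49
Step 5: curr=20, set curr.next=prev(21) | reversed so far: 20 -> 21 -> 46 -> 37 -> 49
Step 6: curr=22, set curr.next=prev(20) | reversed so far: 22 -> 20 -> 21 -> 46 -> 37 -> 49

22 -> 20 -> 21 -> 46 -> 37 -> 49 -> None


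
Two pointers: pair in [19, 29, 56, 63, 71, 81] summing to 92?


lo=0(19)+hi=5(81)=100
lo=0(19)+hi=4(71)=90
lo=1(29)+hi=4(71)=100
lo=1(29)+hi=3(63)=92

Yes: 29+63=92


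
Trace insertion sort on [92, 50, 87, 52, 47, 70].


Initial: [92, 50, 87, 52, 47, 70]
Insert 50: [50, 92, 87, 52, 47, 70]
Insert 87: [50, 87, 92, 52, 47, 70]
Insert 52: [50, 52, 87, 92, 47, 70]
Insert 47: [47, 50, 52, 87, 92, 70]
Insert 70: [47, 50, 52, 70, 87, 92]

Sorted: [47, 50, 52, 70, 87, 92]


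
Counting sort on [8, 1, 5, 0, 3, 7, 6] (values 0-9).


Input: [8, 1, 5, 0, 3, 7, 6]
Counts: [1, 1, 0, 1, 0, 1, 1, 1, 1, 0]

Sorted: [0, 1, 3, 5, 6, 7, 8]


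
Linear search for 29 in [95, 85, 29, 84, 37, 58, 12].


i=0: 95!=29
i=1: 85!=29
i=2: 29==29 found!

Found at 2, 3 comps


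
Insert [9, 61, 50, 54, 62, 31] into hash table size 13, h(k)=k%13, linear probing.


Insert 9: h=9 -> slot 9
Insert 61: h=9, 1 probes -> slot 10
Insert 50: h=11 -> slot 11
Insert 54: h=2 -> slot 2
Insert 62: h=10, 2 probes -> slot 12
Insert 31: h=5 -> slot 5

Table: [None, None, 54, None, None, 31, None, None, None, 9, 61, 50, 62]


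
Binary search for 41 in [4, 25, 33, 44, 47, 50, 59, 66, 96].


Step 1: lo=0, hi=8, mid=4, val=47
Step 2: lo=0, hi=3, mid=1, val=25
Step 3: lo=2, hi=3, mid=2, val=33
Step 4: lo=3, hi=3, mid=3, val=44

Not found


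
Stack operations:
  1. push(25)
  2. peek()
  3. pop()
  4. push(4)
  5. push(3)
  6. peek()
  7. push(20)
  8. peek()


push(25) -> [25]
peek()->25
pop()->25, []
push(4) -> [4]
push(3) -> [4, 3]
peek()->3
push(20) -> [4, 3, 20]
peek()->20

Final stack: [4, 3, 20]


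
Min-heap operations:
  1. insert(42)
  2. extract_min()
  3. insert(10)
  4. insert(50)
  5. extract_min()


insert(42) -> [42]
extract_min()->42, []
insert(10) -> [10]
insert(50) -> [10, 50]
extract_min()->10, [50]

Final heap: [50]


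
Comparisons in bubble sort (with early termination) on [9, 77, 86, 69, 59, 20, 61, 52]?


Algorithm: bubble sort (with early termination)
Input: [9, 77, 86, 69, 59, 20, 61, 52]
Sorted: [9, 20, 52, 59, 61, 69, 77, 86]

27


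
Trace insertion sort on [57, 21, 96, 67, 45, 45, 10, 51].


Initial: [57, 21, 96, 67, 45, 45, 10, 51]
Insert 21: [21, 57, 96, 67, 45, 45, 10, 51]
Insert 96: [21, 57, 96, 67, 45, 45, 10, 51]
Insert 67: [21, 57, 67, 96, 45, 45, 10, 51]
Insert 45: [21, 45, 57, 67, 96, 45, 10, 51]
Insert 45: [21, 45, 45, 57, 67, 96, 10, 51]
Insert 10: [10, 21, 45, 45, 57, 67, 96, 51]
Insert 51: [10, 21, 45, 45, 51, 57, 67, 96]

Sorted: [10, 21, 45, 45, 51, 57, 67, 96]


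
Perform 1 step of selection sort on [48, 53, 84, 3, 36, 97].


Initial: [48, 53, 84, 3, 36, 97]
Step 1: min=3 at 3
  Swap: [3, 53, 84, 48, 36, 97]

After 1 step: [3, 53, 84, 48, 36, 97]


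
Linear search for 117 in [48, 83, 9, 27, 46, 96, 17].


i=0: 48!=117
i=1: 83!=117
i=2: 9!=117
i=3: 27!=117
i=4: 46!=117
i=5: 96!=117
i=6: 17!=117

Not found, 7 comps


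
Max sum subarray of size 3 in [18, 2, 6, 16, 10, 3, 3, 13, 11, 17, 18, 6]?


[0:3]: 26
[1:4]: 24
[2:5]: 32
[3:6]: 29
[4:7]: 16
[5:8]: 19
[6:9]: 27
[7:10]: 41
[8:11]: 46
[9:12]: 41

Max: 46 at [8:11]


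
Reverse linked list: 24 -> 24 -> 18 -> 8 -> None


Step 1: curr=24, set curr.next=prev(None) | reversed so far: 24
Step 2: curr=24, set curr.next=prev(24) | reversed so far: 24 -> 24
Step 3: curr=18, set curr.next=prev(24) | reversed so far: 18 -> 24 -> 24
Step 4: curr=8, set curr.next=prev(18) | reversed so far: 8 -> 18 -> 24 -> 24

8 -> 18 -> 24 -> 24 -> None


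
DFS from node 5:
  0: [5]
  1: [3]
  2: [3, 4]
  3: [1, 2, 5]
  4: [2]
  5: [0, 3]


Visit 5, push [3, 0]
Visit 0, push []
Visit 3, push [2, 1]
Visit 1, push []
Visit 2, push [4]
Visit 4, push []

DFS order: [5, 0, 3, 1, 2, 4]


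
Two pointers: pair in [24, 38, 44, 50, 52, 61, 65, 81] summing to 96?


lo=0(24)+hi=7(81)=105
lo=0(24)+hi=6(65)=89
lo=1(38)+hi=6(65)=103
lo=1(38)+hi=5(61)=99
lo=1(38)+hi=4(52)=90
lo=2(44)+hi=4(52)=96

Yes: 44+52=96


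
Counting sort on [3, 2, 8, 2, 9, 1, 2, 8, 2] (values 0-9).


Input: [3, 2, 8, 2, 9, 1, 2, 8, 2]
Counts: [0, 1, 4, 1, 0, 0, 0, 0, 2, 1]

Sorted: [1, 2, 2, 2, 2, 3, 8, 8, 9]


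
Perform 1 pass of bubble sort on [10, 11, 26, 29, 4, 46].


Initial: [10, 11, 26, 29, 4, 46]
Pass 1: [10, 11, 26, 4, 29, 46] (1 swaps)

After 1 pass: [10, 11, 26, 4, 29, 46]


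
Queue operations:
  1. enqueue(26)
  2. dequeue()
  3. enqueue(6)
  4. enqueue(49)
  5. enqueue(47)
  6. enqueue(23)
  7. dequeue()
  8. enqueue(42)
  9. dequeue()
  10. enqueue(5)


enqueue(26) -> [26]
dequeue()->26, []
enqueue(6) -> [6]
enqueue(49) -> [6, 49]
enqueue(47) -> [6, 49, 47]
enqueue(23) -> [6, 49, 47, 23]
dequeue()->6, [49, 47, 23]
enqueue(42) -> [49, 47, 23, 42]
dequeue()->49, [47, 23, 42]
enqueue(5) -> [47, 23, 42, 5]

Final queue: [47, 23, 42, 5]
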